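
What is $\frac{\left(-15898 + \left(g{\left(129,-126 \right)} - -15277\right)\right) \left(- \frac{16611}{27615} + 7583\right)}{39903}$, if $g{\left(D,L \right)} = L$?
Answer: $- \frac{2482742646}{17490815} \approx -141.95$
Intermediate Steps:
$\frac{\left(-15898 + \left(g{\left(129,-126 \right)} - -15277\right)\right) \left(- \frac{16611}{27615} + 7583\right)}{39903} = \frac{\left(-15898 - -15151\right) \left(- \frac{16611}{27615} + 7583\right)}{39903} = \left(-15898 + \left(-126 + 15277\right)\right) \left(\left(-16611\right) \frac{1}{27615} + 7583\right) \frac{1}{39903} = \left(-15898 + 15151\right) \left(- \frac{791}{1315} + 7583\right) \frac{1}{39903} = \left(-747\right) \frac{9970854}{1315} \cdot \frac{1}{39903} = \left(- \frac{7448227938}{1315}\right) \frac{1}{39903} = - \frac{2482742646}{17490815}$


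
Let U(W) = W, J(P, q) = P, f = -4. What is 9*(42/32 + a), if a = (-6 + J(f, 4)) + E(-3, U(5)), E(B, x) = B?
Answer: -1683/16 ≈ -105.19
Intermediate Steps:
a = -13 (a = (-6 - 4) - 3 = -10 - 3 = -13)
9*(42/32 + a) = 9*(42/32 - 13) = 9*(42*(1/32) - 13) = 9*(21/16 - 13) = 9*(-187/16) = -1683/16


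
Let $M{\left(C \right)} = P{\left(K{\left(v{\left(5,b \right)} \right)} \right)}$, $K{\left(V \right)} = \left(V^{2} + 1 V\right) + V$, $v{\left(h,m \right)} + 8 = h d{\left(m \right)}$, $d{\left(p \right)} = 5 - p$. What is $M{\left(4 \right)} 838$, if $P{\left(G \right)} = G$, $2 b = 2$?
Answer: $140784$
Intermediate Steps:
$b = 1$ ($b = \frac{1}{2} \cdot 2 = 1$)
$v{\left(h,m \right)} = -8 + h \left(5 - m\right)$
$K{\left(V \right)} = V^{2} + 2 V$ ($K{\left(V \right)} = \left(V^{2} + V\right) + V = \left(V + V^{2}\right) + V = V^{2} + 2 V$)
$M{\left(C \right)} = 168$ ($M{\left(C \right)} = \left(-8 - 5 \left(-5 + 1\right)\right) \left(2 - \left(8 + 5 \left(-5 + 1\right)\right)\right) = \left(-8 - 5 \left(-4\right)\right) \left(2 - \left(8 + 5 \left(-4\right)\right)\right) = \left(-8 + 20\right) \left(2 + \left(-8 + 20\right)\right) = 12 \left(2 + 12\right) = 12 \cdot 14 = 168$)
$M{\left(4 \right)} 838 = 168 \cdot 838 = 140784$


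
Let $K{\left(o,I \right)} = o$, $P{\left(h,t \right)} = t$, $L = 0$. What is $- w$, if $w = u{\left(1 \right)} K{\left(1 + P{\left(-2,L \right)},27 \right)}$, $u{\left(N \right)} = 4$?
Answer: $-4$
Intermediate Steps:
$w = 4$ ($w = 4 \left(1 + 0\right) = 4 \cdot 1 = 4$)
$- w = \left(-1\right) 4 = -4$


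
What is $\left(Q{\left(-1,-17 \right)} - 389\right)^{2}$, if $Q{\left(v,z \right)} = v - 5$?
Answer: $156025$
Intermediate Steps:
$Q{\left(v,z \right)} = -5 + v$
$\left(Q{\left(-1,-17 \right)} - 389\right)^{2} = \left(\left(-5 - 1\right) - 389\right)^{2} = \left(-6 - 389\right)^{2} = \left(-395\right)^{2} = 156025$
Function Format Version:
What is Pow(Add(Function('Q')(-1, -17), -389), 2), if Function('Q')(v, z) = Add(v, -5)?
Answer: 156025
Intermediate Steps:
Function('Q')(v, z) = Add(-5, v)
Pow(Add(Function('Q')(-1, -17), -389), 2) = Pow(Add(Add(-5, -1), -389), 2) = Pow(Add(-6, -389), 2) = Pow(-395, 2) = 156025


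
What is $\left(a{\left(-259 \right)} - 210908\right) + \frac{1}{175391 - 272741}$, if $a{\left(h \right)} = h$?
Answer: $- \frac{20557107451}{97350} \approx -2.1117 \cdot 10^{5}$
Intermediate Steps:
$\left(a{\left(-259 \right)} - 210908\right) + \frac{1}{175391 - 272741} = \left(-259 - 210908\right) + \frac{1}{175391 - 272741} = -211167 + \frac{1}{-97350} = -211167 - \frac{1}{97350} = - \frac{20557107451}{97350}$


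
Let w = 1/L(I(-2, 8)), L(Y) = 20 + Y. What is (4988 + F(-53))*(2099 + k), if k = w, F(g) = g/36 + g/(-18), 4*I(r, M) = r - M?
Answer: 1466246223/140 ≈ 1.0473e+7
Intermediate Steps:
I(r, M) = -M/4 + r/4 (I(r, M) = (r - M)/4 = -M/4 + r/4)
F(g) = -g/36 (F(g) = g*(1/36) + g*(-1/18) = g/36 - g/18 = -g/36)
w = 2/35 (w = 1/(20 + (-¼*8 + (¼)*(-2))) = 1/(20 + (-2 - ½)) = 1/(20 - 5/2) = 1/(35/2) = 2/35 ≈ 0.057143)
k = 2/35 ≈ 0.057143
(4988 + F(-53))*(2099 + k) = (4988 - 1/36*(-53))*(2099 + 2/35) = (4988 + 53/36)*(73467/35) = (179621/36)*(73467/35) = 1466246223/140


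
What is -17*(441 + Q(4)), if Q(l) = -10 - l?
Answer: -7259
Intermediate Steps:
-17*(441 + Q(4)) = -17*(441 + (-10 - 1*4)) = -17*(441 + (-10 - 4)) = -17*(441 - 14) = -17*427 = -7259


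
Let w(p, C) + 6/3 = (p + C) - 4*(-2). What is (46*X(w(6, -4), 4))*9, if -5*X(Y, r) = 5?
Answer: -414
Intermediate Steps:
w(p, C) = 6 + C + p (w(p, C) = -2 + ((p + C) - 4*(-2)) = -2 + ((C + p) + 8) = -2 + (8 + C + p) = 6 + C + p)
X(Y, r) = -1 (X(Y, r) = -⅕*5 = -1)
(46*X(w(6, -4), 4))*9 = (46*(-1))*9 = -46*9 = -414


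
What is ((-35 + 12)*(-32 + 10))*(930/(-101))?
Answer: -470580/101 ≈ -4659.2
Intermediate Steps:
((-35 + 12)*(-32 + 10))*(930/(-101)) = (-23*(-22))*(930*(-1/101)) = 506*(-930/101) = -470580/101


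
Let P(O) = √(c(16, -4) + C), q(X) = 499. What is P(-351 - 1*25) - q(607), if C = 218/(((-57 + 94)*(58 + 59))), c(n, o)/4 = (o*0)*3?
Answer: -499 + √104858/1443 ≈ -498.78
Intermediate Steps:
c(n, o) = 0 (c(n, o) = 4*((o*0)*3) = 4*(0*3) = 4*0 = 0)
C = 218/4329 (C = 218/((37*117)) = 218/4329 ≈ 0.050358)
P(O) = √104858/1443 (P(O) = √(0 + 218/4329) = √(218/4329) = √104858/1443)
P(-351 - 1*25) - q(607) = √104858/1443 - 1*499 = √104858/1443 - 499 = -499 + √104858/1443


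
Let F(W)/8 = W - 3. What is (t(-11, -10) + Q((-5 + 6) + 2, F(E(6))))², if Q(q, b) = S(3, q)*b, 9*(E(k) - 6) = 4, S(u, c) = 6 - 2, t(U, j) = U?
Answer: 797449/81 ≈ 9845.0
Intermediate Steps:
S(u, c) = 4
E(k) = 58/9 (E(k) = 6 + (⅑)*4 = 6 + 4/9 = 58/9)
F(W) = -24 + 8*W (F(W) = 8*(W - 3) = 8*(-3 + W) = -24 + 8*W)
Q(q, b) = 4*b
(t(-11, -10) + Q((-5 + 6) + 2, F(E(6))))² = (-11 + 4*(-24 + 8*(58/9)))² = (-11 + 4*(-24 + 464/9))² = (-11 + 4*(248/9))² = (-11 + 992/9)² = (893/9)² = 797449/81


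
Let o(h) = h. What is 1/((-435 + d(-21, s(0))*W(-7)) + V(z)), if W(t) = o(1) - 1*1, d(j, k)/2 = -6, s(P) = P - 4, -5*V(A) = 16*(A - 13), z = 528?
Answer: -1/2083 ≈ -0.00048008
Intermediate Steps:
V(A) = 208/5 - 16*A/5 (V(A) = -16*(A - 13)/5 = -16*(-13 + A)/5 = -(-208 + 16*A)/5 = 208/5 - 16*A/5)
s(P) = -4 + P
d(j, k) = -12 (d(j, k) = 2*(-6) = -12)
W(t) = 0 (W(t) = 1 - 1*1 = 1 - 1 = 0)
1/((-435 + d(-21, s(0))*W(-7)) + V(z)) = 1/((-435 - 12*0) + (208/5 - 16/5*528)) = 1/((-435 + 0) + (208/5 - 8448/5)) = 1/(-435 - 1648) = 1/(-2083) = -1/2083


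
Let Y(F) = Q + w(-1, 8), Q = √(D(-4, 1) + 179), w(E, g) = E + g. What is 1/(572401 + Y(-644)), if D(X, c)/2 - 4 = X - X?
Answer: 572408/327650918277 - √187/327650918277 ≈ 1.7470e-6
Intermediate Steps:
D(X, c) = 8 (D(X, c) = 8 + 2*(X - X) = 8 + 2*0 = 8 + 0 = 8)
Q = √187 (Q = √(8 + 179) = √187 ≈ 13.675)
Y(F) = 7 + √187 (Y(F) = √187 + (-1 + 8) = √187 + 7 = 7 + √187)
1/(572401 + Y(-644)) = 1/(572401 + (7 + √187)) = 1/(572408 + √187)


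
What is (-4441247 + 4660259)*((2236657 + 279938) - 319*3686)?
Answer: 293642748132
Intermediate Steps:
(-4441247 + 4660259)*((2236657 + 279938) - 319*3686) = 219012*(2516595 - 1175834) = 219012*1340761 = 293642748132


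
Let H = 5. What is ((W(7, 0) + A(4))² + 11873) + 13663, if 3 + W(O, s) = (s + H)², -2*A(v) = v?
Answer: 25936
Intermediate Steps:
A(v) = -v/2
W(O, s) = -3 + (5 + s)² (W(O, s) = -3 + (s + 5)² = -3 + (5 + s)²)
((W(7, 0) + A(4))² + 11873) + 13663 = (((-3 + (5 + 0)²) - ½*4)² + 11873) + 13663 = (((-3 + 5²) - 2)² + 11873) + 13663 = (((-3 + 25) - 2)² + 11873) + 13663 = ((22 - 2)² + 11873) + 13663 = (20² + 11873) + 13663 = (400 + 11873) + 13663 = 12273 + 13663 = 25936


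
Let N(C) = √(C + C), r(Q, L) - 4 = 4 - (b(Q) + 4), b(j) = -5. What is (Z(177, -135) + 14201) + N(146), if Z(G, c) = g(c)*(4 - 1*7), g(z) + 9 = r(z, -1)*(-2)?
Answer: 14282 + 2*√73 ≈ 14299.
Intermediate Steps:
r(Q, L) = 9 (r(Q, L) = 4 + (4 - (-5 + 4)) = 4 + (4 - 1*(-1)) = 4 + (4 + 1) = 4 + 5 = 9)
g(z) = -27 (g(z) = -9 + 9*(-2) = -9 - 18 = -27)
Z(G, c) = 81 (Z(G, c) = -27*(4 - 1*7) = -27*(4 - 7) = -27*(-3) = 81)
N(C) = √2*√C (N(C) = √(2*C) = √2*√C)
(Z(177, -135) + 14201) + N(146) = (81 + 14201) + √2*√146 = 14282 + 2*√73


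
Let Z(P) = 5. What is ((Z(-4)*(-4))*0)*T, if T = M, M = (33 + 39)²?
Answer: 0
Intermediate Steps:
M = 5184 (M = 72² = 5184)
T = 5184
((Z(-4)*(-4))*0)*T = ((5*(-4))*0)*5184 = -20*0*5184 = 0*5184 = 0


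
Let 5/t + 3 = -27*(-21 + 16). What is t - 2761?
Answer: -364447/132 ≈ -2761.0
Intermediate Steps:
t = 5/132 (t = 5/(-3 - 27*(-21 + 16)) = 5/(-3 - 27*(-5)) = 5/(-3 + 135) = 5/132 ≈ 0.037879)
t - 2761 = 5/132 - 2761 = -364447/132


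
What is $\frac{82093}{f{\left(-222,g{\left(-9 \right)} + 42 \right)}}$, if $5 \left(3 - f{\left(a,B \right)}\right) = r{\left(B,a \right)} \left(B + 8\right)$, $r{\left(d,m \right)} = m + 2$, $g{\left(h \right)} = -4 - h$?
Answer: $\frac{82093}{2423} \approx 33.881$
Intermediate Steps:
$r{\left(d,m \right)} = 2 + m$
$f{\left(a,B \right)} = 3 - \frac{\left(2 + a\right) \left(8 + B\right)}{5}$ ($f{\left(a,B \right)} = 3 - \frac{\left(2 + a\right) \left(B + 8\right)}{5} = 3 - \frac{\left(2 + a\right) \left(8 + B\right)}{5}$)
$\frac{82093}{f{\left(-222,g{\left(-9 \right)} + 42 \right)}} = \frac{82093}{- \frac{1}{5} - - \frac{1776}{5} - \frac{\left(\left(-4 - -9\right) + 42\right) \left(2 - 222\right)}{5}} = \frac{82093}{- \frac{1}{5} + \frac{1776}{5} - \frac{1}{5} \left(\left(-4 + 9\right) + 42\right) \left(-220\right)} = \frac{82093}{- \frac{1}{5} + \frac{1776}{5} - \frac{1}{5} \left(5 + 42\right) \left(-220\right)} = \frac{82093}{- \frac{1}{5} + \frac{1776}{5} - \frac{47}{5} \left(-220\right)} = \frac{82093}{- \frac{1}{5} + \frac{1776}{5} + 2068} = \frac{82093}{2423}$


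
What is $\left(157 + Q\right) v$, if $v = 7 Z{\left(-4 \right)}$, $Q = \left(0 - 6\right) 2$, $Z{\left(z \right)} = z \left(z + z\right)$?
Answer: $32480$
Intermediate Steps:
$Z{\left(z \right)} = 2 z^{2}$ ($Z{\left(z \right)} = z 2 z = 2 z^{2}$)
$Q = -12$ ($Q = \left(-6\right) 2 = -12$)
$v = 224$ ($v = 7 \cdot 2 \left(-4\right)^{2} = 7 \cdot 2 \cdot 16 = 7 \cdot 32 = 224$)
$\left(157 + Q\right) v = \left(157 - 12\right) 224 = 145 \cdot 224 = 32480$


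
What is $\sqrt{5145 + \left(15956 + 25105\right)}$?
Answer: $3 \sqrt{5134} \approx 214.96$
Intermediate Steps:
$\sqrt{5145 + \left(15956 + 25105\right)} = \sqrt{5145 + 41061} = \sqrt{46206} = 3 \sqrt{5134}$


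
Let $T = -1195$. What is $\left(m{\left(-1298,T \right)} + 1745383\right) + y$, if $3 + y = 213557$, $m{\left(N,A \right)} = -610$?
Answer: $1958327$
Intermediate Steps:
$y = 213554$ ($y = -3 + 213557 = 213554$)
$\left(m{\left(-1298,T \right)} + 1745383\right) + y = \left(-610 + 1745383\right) + 213554 = 1744773 + 213554 = 1958327$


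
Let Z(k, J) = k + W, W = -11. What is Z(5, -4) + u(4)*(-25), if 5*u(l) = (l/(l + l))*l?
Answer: -16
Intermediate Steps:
Z(k, J) = -11 + k (Z(k, J) = k - 11 = -11 + k)
u(l) = l/10 (u(l) = ((l/(l + l))*l)/5 = ((l/((2*l)))*l)/5 = (((1/(2*l))*l)*l)/5 = (l/2)/5 = l/10)
Z(5, -4) + u(4)*(-25) = (-11 + 5) + ((⅒)*4)*(-25) = -6 + (⅖)*(-25) = -6 - 10 = -16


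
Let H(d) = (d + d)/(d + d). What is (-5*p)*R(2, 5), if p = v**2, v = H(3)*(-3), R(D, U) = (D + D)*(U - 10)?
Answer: 900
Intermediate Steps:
H(d) = 1 (H(d) = (2*d)/((2*d)) = (2*d)*(1/(2*d)) = 1)
R(D, U) = 2*D*(-10 + U) (R(D, U) = (2*D)*(-10 + U) = 2*D*(-10 + U))
v = -3 (v = 1*(-3) = -3)
p = 9 (p = (-3)**2 = 9)
(-5*p)*R(2, 5) = (-5*9)*(2*2*(-10 + 5)) = -90*2*(-5) = -45*(-20) = 900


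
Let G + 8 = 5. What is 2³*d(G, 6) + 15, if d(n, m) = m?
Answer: 63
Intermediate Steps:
G = -3 (G = -8 + 5 = -3)
2³*d(G, 6) + 15 = 2³*6 + 15 = 8*6 + 15 = 48 + 15 = 63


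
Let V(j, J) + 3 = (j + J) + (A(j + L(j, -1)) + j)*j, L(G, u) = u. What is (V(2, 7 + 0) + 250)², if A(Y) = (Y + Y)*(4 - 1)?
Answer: 73984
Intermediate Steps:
A(Y) = 6*Y (A(Y) = (2*Y)*3 = 6*Y)
V(j, J) = -3 + J + j + j*(-6 + 7*j) (V(j, J) = -3 + ((j + J) + (6*(j - 1) + j)*j) = -3 + ((J + j) + (6*(-1 + j) + j)*j) = -3 + ((J + j) + ((-6 + 6*j) + j)*j) = -3 + ((J + j) + (-6 + 7*j)*j) = -3 + ((J + j) + j*(-6 + 7*j)) = -3 + (J + j + j*(-6 + 7*j)) = -3 + J + j + j*(-6 + 7*j))
(V(2, 7 + 0) + 250)² = ((-3 + (7 + 0) - 5*2 + 7*2²) + 250)² = ((-3 + 7 - 10 + 7*4) + 250)² = ((-3 + 7 - 10 + 28) + 250)² = (22 + 250)² = 272² = 73984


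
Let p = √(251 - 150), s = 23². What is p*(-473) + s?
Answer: 529 - 473*√101 ≈ -4224.6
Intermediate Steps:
s = 529
p = √101 ≈ 10.050
p*(-473) + s = √101*(-473) + 529 = -473*√101 + 529 = 529 - 473*√101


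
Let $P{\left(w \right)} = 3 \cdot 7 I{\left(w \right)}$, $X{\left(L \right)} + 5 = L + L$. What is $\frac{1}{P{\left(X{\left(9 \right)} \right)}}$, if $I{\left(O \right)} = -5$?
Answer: $- \frac{1}{105} \approx -0.0095238$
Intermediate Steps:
$X{\left(L \right)} = -5 + 2 L$ ($X{\left(L \right)} = -5 + \left(L + L\right) = -5 + 2 L$)
$P{\left(w \right)} = -105$ ($P{\left(w \right)} = 3 \cdot 7 \left(-5\right) = 21 \left(-5\right) = -105$)
$\frac{1}{P{\left(X{\left(9 \right)} \right)}} = \frac{1}{-105} = - \frac{1}{105}$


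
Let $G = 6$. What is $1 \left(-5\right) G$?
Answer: $-30$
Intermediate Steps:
$1 \left(-5\right) G = 1 \left(-5\right) 6 = \left(-5\right) 6 = -30$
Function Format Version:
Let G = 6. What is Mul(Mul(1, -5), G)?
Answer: -30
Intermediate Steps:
Mul(Mul(1, -5), G) = Mul(Mul(1, -5), 6) = Mul(-5, 6) = -30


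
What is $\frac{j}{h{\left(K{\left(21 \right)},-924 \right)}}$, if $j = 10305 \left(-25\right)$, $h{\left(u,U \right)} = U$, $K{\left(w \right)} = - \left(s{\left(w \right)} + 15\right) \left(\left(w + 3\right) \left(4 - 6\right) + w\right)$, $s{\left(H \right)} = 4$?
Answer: $\frac{85875}{308} \approx 278.81$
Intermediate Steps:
$K{\left(w \right)} = 114 + 19 w$ ($K{\left(w \right)} = - \left(4 + 15\right) \left(\left(w + 3\right) \left(4 - 6\right) + w\right) = - 19 \left(\left(3 + w\right) \left(-2\right) + w\right) = - 19 \left(\left(-6 - 2 w\right) + w\right) = - 19 \left(-6 - w\right) = - (-114 - 19 w) = 114 + 19 w$)
$j = -257625$
$\frac{j}{h{\left(K{\left(21 \right)},-924 \right)}} = - \frac{257625}{-924} = \left(-257625\right) \left(- \frac{1}{924}\right) = \frac{85875}{308}$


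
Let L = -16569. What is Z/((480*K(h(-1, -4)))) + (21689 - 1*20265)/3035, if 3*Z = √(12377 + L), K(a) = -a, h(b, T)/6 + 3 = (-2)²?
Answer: 1424/3035 - I*√262/2160 ≈ 0.46919 - 0.0074937*I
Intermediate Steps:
h(b, T) = 6 (h(b, T) = -18 + 6*(-2)² = -18 + 6*4 = -18 + 24 = 6)
Z = 4*I*√262/3 (Z = √(12377 - 16569)/3 = √(-4192)/3 = (4*I*√262)/3 = 4*I*√262/3 ≈ 21.582*I)
Z/((480*K(h(-1, -4)))) + (21689 - 1*20265)/3035 = (4*I*√262/3)/((480*(-1*6))) + (21689 - 1*20265)/3035 = (4*I*√262/3)/((480*(-6))) + (21689 - 20265)*(1/3035) = (4*I*√262/3)/(-2880) + 1424*(1/3035) = (4*I*√262/3)*(-1/2880) + 1424/3035 = -I*√262/2160 + 1424/3035 = 1424/3035 - I*√262/2160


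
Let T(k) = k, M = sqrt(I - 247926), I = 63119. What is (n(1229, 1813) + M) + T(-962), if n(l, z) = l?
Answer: 267 + I*sqrt(184807) ≈ 267.0 + 429.89*I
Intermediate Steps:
M = I*sqrt(184807) (M = sqrt(63119 - 247926) = sqrt(-184807) = I*sqrt(184807) ≈ 429.89*I)
(n(1229, 1813) + M) + T(-962) = (1229 + I*sqrt(184807)) - 962 = 267 + I*sqrt(184807)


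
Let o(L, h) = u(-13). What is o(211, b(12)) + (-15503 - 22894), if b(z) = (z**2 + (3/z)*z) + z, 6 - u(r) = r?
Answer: -38378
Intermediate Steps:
u(r) = 6 - r
b(z) = 3 + z + z**2 (b(z) = (z**2 + 3) + z = (3 + z**2) + z = 3 + z + z**2)
o(L, h) = 19 (o(L, h) = 6 - 1*(-13) = 6 + 13 = 19)
o(211, b(12)) + (-15503 - 22894) = 19 + (-15503 - 22894) = 19 - 38397 = -38378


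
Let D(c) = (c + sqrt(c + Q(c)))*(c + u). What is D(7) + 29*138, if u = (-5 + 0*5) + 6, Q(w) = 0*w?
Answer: 4058 + 8*sqrt(7) ≈ 4079.2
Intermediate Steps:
Q(w) = 0
u = 1 (u = (-5 + 0) + 6 = -5 + 6 = 1)
D(c) = (1 + c)*(c + sqrt(c)) (D(c) = (c + sqrt(c + 0))*(c + 1) = (c + sqrt(c))*(1 + c) = (1 + c)*(c + sqrt(c)))
D(7) + 29*138 = (7 + sqrt(7) + 7**2 + 7**(3/2)) + 29*138 = (7 + sqrt(7) + 49 + 7*sqrt(7)) + 4002 = (56 + 8*sqrt(7)) + 4002 = 4058 + 8*sqrt(7)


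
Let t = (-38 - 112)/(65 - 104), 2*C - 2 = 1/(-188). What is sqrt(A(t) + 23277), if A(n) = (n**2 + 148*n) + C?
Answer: sqrt(142531096722)/2444 ≈ 154.47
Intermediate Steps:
C = 375/376 (C = 1 + (1/2)/(-188) = 1 + (1/2)*(-1/188) = 1 - 1/376 = 375/376 ≈ 0.99734)
t = 50/13 (t = -150/(-39) = -150*(-1/39) = 50/13 ≈ 3.8462)
A(n) = 375/376 + n**2 + 148*n (A(n) = (n**2 + 148*n) + 375/376 = 375/376 + n**2 + 148*n)
sqrt(A(t) + 23277) = sqrt((375/376 + (50/13)**2 + 148*(50/13)) + 23277) = sqrt((375/376 + 2500/169 + 7400/13) + 23277) = sqrt(37174575/63544 + 23277) = sqrt(1516288263/63544) = sqrt(142531096722)/2444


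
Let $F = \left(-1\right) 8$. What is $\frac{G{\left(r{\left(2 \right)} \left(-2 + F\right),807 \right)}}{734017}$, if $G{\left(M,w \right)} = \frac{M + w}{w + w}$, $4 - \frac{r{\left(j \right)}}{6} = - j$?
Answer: $\frac{149}{394901146} \approx 3.7731 \cdot 10^{-7}$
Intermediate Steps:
$F = -8$
$r{\left(j \right)} = 24 + 6 j$ ($r{\left(j \right)} = 24 - 6 \left(- j\right) = 24 + 6 j$)
$G{\left(M,w \right)} = \frac{M + w}{2 w}$
$\frac{G{\left(r{\left(2 \right)} \left(-2 + F\right),807 \right)}}{734017} = \frac{\frac{1}{2} \cdot \frac{1}{807} \left(\left(24 + 6 \cdot 2\right) \left(-2 - 8\right) + 807\right)}{734017} = \frac{1}{2} \cdot \frac{1}{807} \left(\left(24 + 12\right) \left(-10\right) + 807\right) \frac{1}{734017} = \frac{1}{2} \cdot \frac{1}{807} \left(36 \left(-10\right) + 807\right) \frac{1}{734017} = \frac{1}{2} \cdot \frac{1}{807} \left(-360 + 807\right) \frac{1}{734017} = \frac{1}{2} \cdot \frac{1}{807} \cdot 447 \cdot \frac{1}{734017} = \frac{149}{538} \cdot \frac{1}{734017} = \frac{149}{394901146}$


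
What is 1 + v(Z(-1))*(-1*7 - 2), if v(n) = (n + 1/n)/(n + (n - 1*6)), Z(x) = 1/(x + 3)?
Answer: 11/2 ≈ 5.5000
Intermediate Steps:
Z(x) = 1/(3 + x)
v(n) = (n + 1/n)/(-6 + 2*n) (v(n) = (n + 1/n)/(n + (n - 6)) = (n + 1/n)/(n + (-6 + n)) = (n + 1/n)/(-6 + 2*n))
1 + v(Z(-1))*(-1*7 - 2) = 1 + ((1 + (1/(3 - 1))²)/(2*(1/(3 - 1))*(-3 + 1/(3 - 1))))*(-1*7 - 2) = 1 + ((1 + (1/2)²)/(2*(1/2)*(-3 + 1/2)))*(-7 - 2) = 1 + ((1 + (½)²)/(2*(½)*(-3 + ½)))*(-9) = 1 + ((½)*2*(1 + ¼)/(-5/2))*(-9) = 1 + ((½)*2*(-⅖)*(5/4))*(-9) = 1 - ½*(-9) = 1 + 9/2 = 11/2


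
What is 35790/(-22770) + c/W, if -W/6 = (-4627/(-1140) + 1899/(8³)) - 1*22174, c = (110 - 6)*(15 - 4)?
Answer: -3837637495817/2454982926231 ≈ -1.5632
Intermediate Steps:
c = 1144 (c = 104*11 = 1144)
W = 3234496609/24320 (W = -6*((-4627/(-1140) + 1899/(8³)) - 1*22174) = -6*((-4627*(-1/1140) + 1899/512) - 22174) = -6*((4627/1140 + 1899*(1/512)) - 22174) = -6*((4627/1140 + 1899/512) - 22174) = -6*(1133471/145920 - 22174) = -6*(-3234496609/145920) = 3234496609/24320 ≈ 1.3300e+5)
35790/(-22770) + c/W = 35790/(-22770) + 1144/(3234496609/24320) = 35790*(-1/22770) + 1144*(24320/3234496609) = -1193/759 + 27822080/3234496609 = -3837637495817/2454982926231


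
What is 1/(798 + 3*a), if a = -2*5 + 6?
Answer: 1/786 ≈ 0.0012723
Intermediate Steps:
a = -4 (a = -10 + 6 = -4)
1/(798 + 3*a) = 1/(798 + 3*(-4)) = 1/(798 - 12) = 1/786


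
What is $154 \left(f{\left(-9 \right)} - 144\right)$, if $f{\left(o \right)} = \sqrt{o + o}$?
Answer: $-22176 + 462 i \sqrt{2} \approx -22176.0 + 653.37 i$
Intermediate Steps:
$f{\left(o \right)} = \sqrt{2} \sqrt{o}$ ($f{\left(o \right)} = \sqrt{2 o} = \sqrt{2} \sqrt{o}$)
$154 \left(f{\left(-9 \right)} - 144\right) = 154 \left(\sqrt{2} \sqrt{-9} - 144\right) = 154 \left(\sqrt{2} \cdot 3 i - 144\right) = 154 \left(3 i \sqrt{2} - 144\right) = 154 \left(-144 + 3 i \sqrt{2}\right) = -22176 + 462 i \sqrt{2}$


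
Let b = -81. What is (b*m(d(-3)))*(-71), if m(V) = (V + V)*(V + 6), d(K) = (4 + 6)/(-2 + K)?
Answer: -92016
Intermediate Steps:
d(K) = 10/(-2 + K)
m(V) = 2*V*(6 + V) (m(V) = (2*V)*(6 + V) = 2*V*(6 + V))
(b*m(d(-3)))*(-71) = -162*10/(-2 - 3)*(6 + 10/(-2 - 3))*(-71) = -162*10/(-5)*(6 + 10/(-5))*(-71) = -162*10*(-⅕)*(6 + 10*(-⅕))*(-71) = -162*(-2)*(6 - 2)*(-71) = -162*(-2)*4*(-71) = -81*(-16)*(-71) = 1296*(-71) = -92016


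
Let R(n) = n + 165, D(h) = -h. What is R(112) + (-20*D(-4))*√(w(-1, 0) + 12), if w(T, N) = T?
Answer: 277 - 80*√11 ≈ 11.670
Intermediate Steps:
R(n) = 165 + n
R(112) + (-20*D(-4))*√(w(-1, 0) + 12) = (165 + 112) + (-(-20)*(-4))*√(-1 + 12) = 277 + (-20*4)*√11 = 277 - 80*√11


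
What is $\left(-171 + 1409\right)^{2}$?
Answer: $1532644$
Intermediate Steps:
$\left(-171 + 1409\right)^{2} = 1238^{2} = 1532644$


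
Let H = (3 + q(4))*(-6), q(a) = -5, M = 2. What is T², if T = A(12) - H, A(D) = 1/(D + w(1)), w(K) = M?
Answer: 27889/196 ≈ 142.29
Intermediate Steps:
w(K) = 2
A(D) = 1/(2 + D) (A(D) = 1/(D + 2) = 1/(2 + D))
H = 12 (H = (3 - 5)*(-6) = -2*(-6) = 12)
T = -167/14 (T = 1/(2 + 12) - 1*12 = 1/14 - 12 = -167/14 ≈ -11.929)
T² = (-167/14)² = 27889/196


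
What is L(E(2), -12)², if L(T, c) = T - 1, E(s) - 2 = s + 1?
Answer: 16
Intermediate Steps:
E(s) = 3 + s (E(s) = 2 + (s + 1) = 2 + (1 + s) = 3 + s)
L(T, c) = -1 + T
L(E(2), -12)² = (-1 + (3 + 2))² = (-1 + 5)² = 4² = 16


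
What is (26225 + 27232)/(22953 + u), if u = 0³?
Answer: 17819/7651 ≈ 2.3290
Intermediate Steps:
u = 0
(26225 + 27232)/(22953 + u) = (26225 + 27232)/(22953 + 0) = 53457/22953 = 53457*(1/22953) = 17819/7651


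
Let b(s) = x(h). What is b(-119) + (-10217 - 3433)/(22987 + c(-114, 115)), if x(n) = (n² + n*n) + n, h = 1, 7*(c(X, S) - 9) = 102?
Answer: 193836/80537 ≈ 2.4068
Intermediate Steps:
c(X, S) = 165/7 (c(X, S) = 9 + (⅐)*102 = 9 + 102/7 = 165/7)
x(n) = n + 2*n² (x(n) = (n² + n²) + n = 2*n² + n = n + 2*n²)
b(s) = 3 (b(s) = 1*(1 + 2*1) = 1*(1 + 2) = 1*3 = 3)
b(-119) + (-10217 - 3433)/(22987 + c(-114, 115)) = 3 + (-10217 - 3433)/(22987 + 165/7) = 3 - 13650/161074/7 = 3 - 13650*7/161074 = 3 - 47775/80537 = 193836/80537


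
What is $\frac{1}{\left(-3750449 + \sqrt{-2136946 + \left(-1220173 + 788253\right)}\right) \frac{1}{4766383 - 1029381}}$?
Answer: $- \frac{14015435413898}{14065870270467} - \frac{3737002 i \sqrt{2568866}}{14065870270467} \approx -0.99641 - 0.00042582 i$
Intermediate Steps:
$\frac{1}{\left(-3750449 + \sqrt{-2136946 + \left(-1220173 + 788253\right)}\right) \frac{1}{4766383 - 1029381}} = \frac{1}{\left(-3750449 + \sqrt{-2136946 - 431920}\right) \frac{1}{3737002}} = \frac{1}{\left(-3750449 + \sqrt{-2568866}\right) \frac{1}{3737002}} = \frac{1}{\left(-3750449 + i \sqrt{2568866}\right) \frac{1}{3737002}} = \frac{1}{- \frac{3750449}{3737002} + \frac{i \sqrt{2568866}}{3737002}}$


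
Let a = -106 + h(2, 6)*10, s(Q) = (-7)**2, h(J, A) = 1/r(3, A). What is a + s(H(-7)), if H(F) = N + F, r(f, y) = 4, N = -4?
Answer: -109/2 ≈ -54.500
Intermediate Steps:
h(J, A) = 1/4
H(F) = -4 + F
s(Q) = 49
a = -207/2 (a = -106 + (1/4)*10 = -106 + 5/2 = -207/2 ≈ -103.50)
a + s(H(-7)) = -207/2 + 49 = -109/2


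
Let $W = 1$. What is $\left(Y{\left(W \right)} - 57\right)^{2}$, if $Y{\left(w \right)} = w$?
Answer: $3136$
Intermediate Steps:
$\left(Y{\left(W \right)} - 57\right)^{2} = \left(1 - 57\right)^{2} = \left(-56\right)^{2} = 3136$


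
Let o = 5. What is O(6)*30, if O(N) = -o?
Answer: -150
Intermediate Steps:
O(N) = -5 (O(N) = -1*5 = -5)
O(6)*30 = -5*30 = -150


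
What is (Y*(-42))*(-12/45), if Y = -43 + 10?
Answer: -1848/5 ≈ -369.60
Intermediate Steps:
Y = -33
(Y*(-42))*(-12/45) = (-33*(-42))*(-12/45) = 1386*(-12*1/45) = 1386*(-4/15) = -1848/5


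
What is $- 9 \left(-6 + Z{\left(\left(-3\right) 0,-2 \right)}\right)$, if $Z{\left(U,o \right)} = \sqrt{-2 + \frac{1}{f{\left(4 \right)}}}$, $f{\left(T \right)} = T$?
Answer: $54 - \frac{9 i \sqrt{7}}{2} \approx 54.0 - 11.906 i$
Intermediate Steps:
$Z{\left(U,o \right)} = \frac{i \sqrt{7}}{2}$ ($Z{\left(U,o \right)} = \sqrt{-2 + \frac{1}{4}} = \sqrt{- \frac{7}{4}} = \frac{i \sqrt{7}}{2}$)
$- 9 \left(-6 + Z{\left(\left(-3\right) 0,-2 \right)}\right) = - 9 \left(-6 + \frac{i \sqrt{7}}{2}\right) = 54 - \frac{9 i \sqrt{7}}{2}$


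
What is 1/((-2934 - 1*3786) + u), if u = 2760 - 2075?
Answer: -1/6035 ≈ -0.00016570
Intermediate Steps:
u = 685
1/((-2934 - 1*3786) + u) = 1/((-2934 - 1*3786) + 685) = 1/((-2934 - 3786) + 685) = 1/(-6720 + 685) = 1/(-6035) = -1/6035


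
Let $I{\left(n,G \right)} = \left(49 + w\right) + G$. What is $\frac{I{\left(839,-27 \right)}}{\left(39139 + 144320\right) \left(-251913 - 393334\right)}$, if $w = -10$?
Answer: $- \frac{4}{39458789791} \approx -1.0137 \cdot 10^{-10}$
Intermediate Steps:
$I{\left(n,G \right)} = 39 + G$ ($I{\left(n,G \right)} = \left(49 - 10\right) + G = 39 + G$)
$\frac{I{\left(839,-27 \right)}}{\left(39139 + 144320\right) \left(-251913 - 393334\right)} = \frac{39 - 27}{\left(39139 + 144320\right) \left(-251913 - 393334\right)} = \frac{12}{183459 \left(-645247\right)} = \frac{12}{-118376369373} = 12 \left(- \frac{1}{118376369373}\right) = - \frac{4}{39458789791}$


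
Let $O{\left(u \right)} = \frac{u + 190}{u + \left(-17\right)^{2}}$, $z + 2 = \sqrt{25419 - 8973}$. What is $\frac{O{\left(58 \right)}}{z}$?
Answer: $\frac{248}{2852687} + \frac{124 \sqrt{16446}}{2852687} \approx 0.0056613$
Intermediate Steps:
$z = -2 + \sqrt{16446}$ ($z = -2 + \sqrt{25419 - 8973} = -2 + \sqrt{16446} \approx 126.24$)
$O{\left(u \right)} = \frac{190 + u}{289 + u}$ ($O{\left(u \right)} = \frac{190 + u}{u + 289} = \frac{190 + u}{289 + u}$)
$\frac{O{\left(58 \right)}}{z} = \frac{\frac{1}{289 + 58} \left(190 + 58\right)}{-2 + \sqrt{16446}} = \frac{\frac{1}{347} \cdot 248}{-2 + \sqrt{16446}} = \frac{248}{347 \left(-2 + \sqrt{16446}\right)}$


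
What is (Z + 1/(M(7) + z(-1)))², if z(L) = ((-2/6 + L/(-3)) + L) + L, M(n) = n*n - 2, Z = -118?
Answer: 28185481/2025 ≈ 13919.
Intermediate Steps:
M(n) = -2 + n² (M(n) = n² - 2 = -2 + n²)
z(L) = -⅓ + 5*L/3 (z(L) = ((-2*⅙ + L*(-⅓)) + L) + L = ((-⅓ - L/3) + L) + L = (-⅓ + 2*L/3) + L = -⅓ + 5*L/3)
(Z + 1/(M(7) + z(-1)))² = (-118 + 1/((-2 + 7²) + (-⅓ + (5/3)*(-1))))² = (-118 + 1/((-2 + 49) + (-⅓ - 5/3)))² = (-118 + 1/(47 - 2))² = (-118 + 1/45)² = (-5309/45)² = 28185481/2025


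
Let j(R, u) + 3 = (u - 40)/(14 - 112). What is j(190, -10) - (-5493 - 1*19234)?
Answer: 1211501/49 ≈ 24725.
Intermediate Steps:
j(R, u) = -127/49 - u/98 (j(R, u) = -3 + (u - 40)/(14 - 112) = -3 + (-40 + u)/(-98) = -3 + (-40 + u)*(-1/98) = -3 + (20/49 - u/98) = -127/49 - u/98)
j(190, -10) - (-5493 - 1*19234) = (-127/49 - 1/98*(-10)) - (-5493 - 1*19234) = (-127/49 + 5/49) - (-5493 - 19234) = -122/49 - 1*(-24727) = -122/49 + 24727 = 1211501/49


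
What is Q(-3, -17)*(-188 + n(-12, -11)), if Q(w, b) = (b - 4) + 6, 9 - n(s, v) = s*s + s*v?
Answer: 6825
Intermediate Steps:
n(s, v) = 9 - s² - s*v (n(s, v) = 9 - (s*s + s*v) = 9 - (s² + s*v) = 9 + (-s² - s*v) = 9 - s² - s*v)
Q(w, b) = 2 + b (Q(w, b) = (-4 + b) + 6 = 2 + b)
Q(-3, -17)*(-188 + n(-12, -11)) = (2 - 17)*(-188 + (9 - 1*(-12)² - 1*(-12)*(-11))) = -15*(-188 + (9 - 1*144 - 132)) = -15*(-188 + (9 - 144 - 132)) = -15*(-188 - 267) = -15*(-455) = 6825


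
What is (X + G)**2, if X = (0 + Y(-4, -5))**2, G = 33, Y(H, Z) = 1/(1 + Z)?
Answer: 279841/256 ≈ 1093.1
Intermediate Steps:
X = 1/16 (X = (0 + 1/(1 - 5))**2 = (0 + 1/(-4))**2 = (0 - 1/4)**2 = (-1/4)**2 = 1/16 ≈ 0.062500)
(X + G)**2 = (1/16 + 33)**2 = (529/16)**2 = 279841/256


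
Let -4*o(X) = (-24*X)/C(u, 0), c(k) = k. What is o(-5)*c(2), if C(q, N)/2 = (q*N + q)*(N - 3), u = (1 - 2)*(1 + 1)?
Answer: -5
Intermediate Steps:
u = -2 (u = -1*2 = -2)
C(q, N) = 2*(-3 + N)*(q + N*q) (C(q, N) = 2*((q*N + q)*(N - 3)) = 2*((N*q + q)*(-3 + N)) = 2*((q + N*q)*(-3 + N)) = 2*((-3 + N)*(q + N*q)) = 2*(-3 + N)*(q + N*q))
o(X) = X/2 (o(X) = -(-24*X)/(4*(2*(-2)*(-3 + 0² - 2*0))) = -(-24*X)/(4*(2*(-2)*(-3 + 0 + 0))) = -(-24*X)/(4*(2*(-2)*(-3))) = -(-24*X)/(4*12) = -(-1)*X/2 = X/2)
o(-5)*c(2) = ((½)*(-5))*2 = -5/2*2 = -5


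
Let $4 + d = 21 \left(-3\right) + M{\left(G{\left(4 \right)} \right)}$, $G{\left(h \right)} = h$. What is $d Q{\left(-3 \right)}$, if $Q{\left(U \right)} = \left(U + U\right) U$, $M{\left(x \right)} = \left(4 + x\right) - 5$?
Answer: $-1152$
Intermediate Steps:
$M{\left(x \right)} = -1 + x$
$d = -64$ ($d = -4 + \left(21 \left(-3\right) + \left(-1 + 4\right)\right) = -4 + \left(-63 + 3\right) = -4 - 60 = -64$)
$Q{\left(U \right)} = 2 U^{2}$ ($Q{\left(U \right)} = 2 U U = 2 U^{2}$)
$d Q{\left(-3 \right)} = - 64 \cdot 2 \left(-3\right)^{2} = - 64 \cdot 2 \cdot 9 = \left(-64\right) 18 = -1152$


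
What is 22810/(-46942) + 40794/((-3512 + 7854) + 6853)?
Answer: 829796999/262757845 ≈ 3.1580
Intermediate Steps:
22810/(-46942) + 40794/((-3512 + 7854) + 6853) = 22810*(-1/46942) + 40794/(4342 + 6853) = -11405/23471 + 40794/11195 = 829796999/262757845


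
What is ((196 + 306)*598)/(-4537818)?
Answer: -150098/2268909 ≈ -0.066154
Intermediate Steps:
((196 + 306)*598)/(-4537818) = (502*598)*(-1/4537818) = 300196*(-1/4537818) = -150098/2268909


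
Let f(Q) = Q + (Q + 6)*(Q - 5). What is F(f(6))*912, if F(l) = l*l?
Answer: 295488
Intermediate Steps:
f(Q) = Q + (-5 + Q)*(6 + Q) (f(Q) = Q + (6 + Q)*(-5 + Q) = Q + (-5 + Q)*(6 + Q))
F(l) = l²
F(f(6))*912 = (-30 + 6² + 2*6)²*912 = (-30 + 36 + 12)²*912 = 18²*912 = 324*912 = 295488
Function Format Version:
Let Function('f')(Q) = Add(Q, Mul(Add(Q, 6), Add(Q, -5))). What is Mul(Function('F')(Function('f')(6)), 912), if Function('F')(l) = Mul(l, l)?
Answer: 295488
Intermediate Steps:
Function('f')(Q) = Add(Q, Mul(Add(-5, Q), Add(6, Q))) (Function('f')(Q) = Add(Q, Mul(Add(6, Q), Add(-5, Q))) = Add(Q, Mul(Add(-5, Q), Add(6, Q))))
Function('F')(l) = Pow(l, 2)
Mul(Function('F')(Function('f')(6)), 912) = Mul(Pow(Add(-30, Pow(6, 2), Mul(2, 6)), 2), 912) = Mul(Pow(Add(-30, 36, 12), 2), 912) = Mul(Pow(18, 2), 912) = Mul(324, 912) = 295488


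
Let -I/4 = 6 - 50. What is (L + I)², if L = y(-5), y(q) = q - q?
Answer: 30976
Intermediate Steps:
y(q) = 0
L = 0
I = 176 (I = -4*(6 - 50) = -4*(-44) = 176)
(L + I)² = (0 + 176)² = 176² = 30976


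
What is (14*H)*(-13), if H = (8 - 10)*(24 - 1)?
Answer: 8372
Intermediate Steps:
H = -46 (H = -2*23 = -46)
(14*H)*(-13) = (14*(-46))*(-13) = -644*(-13) = 8372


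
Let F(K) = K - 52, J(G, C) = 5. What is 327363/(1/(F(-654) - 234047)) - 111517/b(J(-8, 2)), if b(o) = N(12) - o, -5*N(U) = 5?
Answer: -461096566517/6 ≈ -7.6849e+10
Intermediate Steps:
N(U) = -1 (N(U) = -⅕*5 = -1)
F(K) = -52 + K
b(o) = -1 - o
327363/(1/(F(-654) - 234047)) - 111517/b(J(-8, 2)) = 327363/(1/((-52 - 654) - 234047)) - 111517/(-1 - 1*5) = 327363/(1/(-706 - 234047)) - 111517/(-1 - 5) = 327363/(1/(-234753)) - 111517/(-6) = 327363/(-1/234753) - 111517*(-⅙) = 327363*(-234753) + 111517/6 = -76849446339 + 111517/6 = -461096566517/6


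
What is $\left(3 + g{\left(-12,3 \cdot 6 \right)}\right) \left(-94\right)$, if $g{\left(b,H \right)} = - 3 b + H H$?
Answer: $-34122$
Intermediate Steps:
$g{\left(b,H \right)} = H^{2} - 3 b$ ($g{\left(b,H \right)} = - 3 b + H^{2} = H^{2} - 3 b$)
$\left(3 + g{\left(-12,3 \cdot 6 \right)}\right) \left(-94\right) = \left(3 - \left(-36 - \left(3 \cdot 6\right)^{2}\right)\right) \left(-94\right) = \left(3 + \left(18^{2} + 36\right)\right) \left(-94\right) = \left(3 + \left(324 + 36\right)\right) \left(-94\right) = \left(3 + 360\right) \left(-94\right) = 363 \left(-94\right) = -34122$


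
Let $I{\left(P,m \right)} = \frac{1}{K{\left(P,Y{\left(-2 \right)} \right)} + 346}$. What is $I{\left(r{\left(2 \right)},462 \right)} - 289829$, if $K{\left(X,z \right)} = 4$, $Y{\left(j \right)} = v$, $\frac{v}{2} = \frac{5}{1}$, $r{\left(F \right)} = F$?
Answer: $- \frac{101440149}{350} \approx -2.8983 \cdot 10^{5}$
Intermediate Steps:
$v = 10$ ($v = 2 \cdot \frac{5}{1} = 2 \cdot 5 \cdot 1 = 2 \cdot 5 = 10$)
$Y{\left(j \right)} = 10$
$I{\left(P,m \right)} = \frac{1}{350}$ ($I{\left(P,m \right)} = \frac{1}{4 + 346} = \frac{1}{350}$)
$I{\left(r{\left(2 \right)},462 \right)} - 289829 = \frac{1}{350} - 289829 = - \frac{101440149}{350}$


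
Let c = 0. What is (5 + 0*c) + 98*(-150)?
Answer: -14695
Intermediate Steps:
(5 + 0*c) + 98*(-150) = (5 + 0*0) + 98*(-150) = (5 + 0) - 14700 = 5 - 14700 = -14695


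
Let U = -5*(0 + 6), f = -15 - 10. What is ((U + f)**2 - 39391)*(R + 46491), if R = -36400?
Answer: -366969306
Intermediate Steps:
f = -25
U = -30 (U = -5*6 = -30)
((U + f)**2 - 39391)*(R + 46491) = ((-30 - 25)**2 - 39391)*(-36400 + 46491) = ((-55)**2 - 39391)*10091 = (3025 - 39391)*10091 = -36366*10091 = -366969306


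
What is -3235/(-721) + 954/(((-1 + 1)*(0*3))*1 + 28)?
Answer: 7943/206 ≈ 38.558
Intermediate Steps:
-3235/(-721) + 954/(((-1 + 1)*(0*3))*1 + 28) = -3235*(-1/721) + 954/((0*0)*1 + 28) = 3235/721 + 954/(0*1 + 28) = 3235/721 + 954/(0 + 28) = 3235/721 + 954/28 = 3235/721 + 954*(1/28) = 3235/721 + 477/14 = 7943/206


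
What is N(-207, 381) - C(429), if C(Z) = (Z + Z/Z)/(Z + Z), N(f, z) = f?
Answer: -89018/429 ≈ -207.50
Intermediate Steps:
C(Z) = (1 + Z)/(2*Z) (C(Z) = (Z + 1)/((2*Z)) = (1 + Z)*(1/(2*Z)) = (1 + Z)/(2*Z))
N(-207, 381) - C(429) = -207 - (1 + 429)/(2*429) = -207 - 430/(2*429) = -207 - 1*215/429 = -207 - 215/429 = -89018/429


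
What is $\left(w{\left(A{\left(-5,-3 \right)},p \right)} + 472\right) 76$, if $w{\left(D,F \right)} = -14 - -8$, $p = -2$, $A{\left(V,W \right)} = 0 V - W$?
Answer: $35416$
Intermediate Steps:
$A{\left(V,W \right)} = - W$ ($A{\left(V,W \right)} = 0 - W = - W$)
$w{\left(D,F \right)} = -6$ ($w{\left(D,F \right)} = -14 + 8 = -6$)
$\left(w{\left(A{\left(-5,-3 \right)},p \right)} + 472\right) 76 = \left(-6 + 472\right) 76 = 466 \cdot 76 = 35416$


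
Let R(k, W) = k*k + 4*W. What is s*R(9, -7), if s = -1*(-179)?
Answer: 9487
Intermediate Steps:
s = 179
R(k, W) = k² + 4*W
s*R(9, -7) = 179*(9² + 4*(-7)) = 179*(81 - 28) = 179*53 = 9487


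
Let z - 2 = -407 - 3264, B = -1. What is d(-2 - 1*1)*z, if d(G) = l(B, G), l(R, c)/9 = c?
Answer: 99063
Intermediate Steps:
l(R, c) = 9*c
d(G) = 9*G
z = -3669 (z = 2 + (-407 - 3264) = 2 - 3671 = -3669)
d(-2 - 1*1)*z = (9*(-2 - 1*1))*(-3669) = (9*(-2 - 1))*(-3669) = (9*(-3))*(-3669) = -27*(-3669) = 99063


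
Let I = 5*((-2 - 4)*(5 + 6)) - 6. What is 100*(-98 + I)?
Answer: -43400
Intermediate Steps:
I = -336 (I = 5*(-6*11) - 6 = 5*(-66) - 6 = -330 - 6 = -336)
100*(-98 + I) = 100*(-98 - 336) = 100*(-434) = -43400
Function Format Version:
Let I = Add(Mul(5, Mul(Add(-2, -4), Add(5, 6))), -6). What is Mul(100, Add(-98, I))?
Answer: -43400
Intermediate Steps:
I = -336 (I = Add(Mul(5, Mul(-6, 11)), -6) = Add(Mul(5, -66), -6) = Add(-330, -6) = -336)
Mul(100, Add(-98, I)) = Mul(100, Add(-98, -336)) = Mul(100, -434) = -43400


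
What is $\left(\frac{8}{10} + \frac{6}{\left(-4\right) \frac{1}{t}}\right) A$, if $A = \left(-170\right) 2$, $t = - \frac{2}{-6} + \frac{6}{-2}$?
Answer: $-1632$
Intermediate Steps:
$t = - \frac{8}{3}$ ($t = \left(-2\right) \left(- \frac{1}{6}\right) + 6 \left(- \frac{1}{2}\right) = \frac{1}{3} - 3 = - \frac{8}{3} \approx -2.6667$)
$A = -340$
$\left(\frac{8}{10} + \frac{6}{\left(-4\right) \frac{1}{t}}\right) A = \left(\frac{8}{10} + \frac{6}{\left(-4\right) \frac{1}{- \frac{8}{3}}}\right) \left(-340\right) = \left(8 \cdot \frac{1}{10} + \frac{6}{\left(-4\right) \left(- \frac{3}{8}\right)}\right) \left(-340\right) = \left(\frac{4}{5} + \frac{6}{\frac{3}{2}}\right) \left(-340\right) = \left(\frac{4}{5} + 6 \cdot \frac{2}{3}\right) \left(-340\right) = \left(\frac{4}{5} + 4\right) \left(-340\right) = \frac{24}{5} \left(-340\right) = -1632$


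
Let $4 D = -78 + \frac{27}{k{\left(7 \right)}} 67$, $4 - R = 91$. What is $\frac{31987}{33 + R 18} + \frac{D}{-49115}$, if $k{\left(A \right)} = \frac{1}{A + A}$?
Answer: $- \frac{1580717801}{75293295} \approx -20.994$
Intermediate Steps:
$R = -87$ ($R = 4 - 91 = -87$)
$k{\left(A \right)} = \frac{1}{2 A}$
$D = 6312$ ($D = \frac{-78 + \frac{27}{\frac{1}{2} \cdot \frac{1}{7}} \cdot 67}{4} = \frac{-78 + 27 \frac{1}{\frac{1}{14}} \cdot 67}{4} = \frac{-78 + 27 \cdot 14 \cdot 67}{4} = \frac{-78 + 378 \cdot 67}{4} = \frac{-78 + 25326}{4} = \frac{1}{4} \cdot 25248 = 6312$)
$\frac{31987}{33 + R 18} + \frac{D}{-49115} = \frac{31987}{33 - 1566} + \frac{6312}{-49115} = \frac{31987}{33 - 1566} + 6312 \left(- \frac{1}{49115}\right) = \frac{31987}{-1533} - \frac{6312}{49115} = 31987 \left(- \frac{1}{1533}\right) - \frac{6312}{49115} = - \frac{31987}{1533} - \frac{6312}{49115} = - \frac{1580717801}{75293295}$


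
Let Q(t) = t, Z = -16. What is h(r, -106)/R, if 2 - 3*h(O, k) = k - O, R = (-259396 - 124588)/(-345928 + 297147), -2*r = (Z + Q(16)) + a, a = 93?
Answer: 2000021/767968 ≈ 2.6043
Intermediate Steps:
r = -93/2 (r = -((-16 + 16) + 93)/2 = -(0 + 93)/2 = -½*93 = -93/2 ≈ -46.500)
R = 383984/48781 (R = -383984/(-48781) = -383984*(-1/48781) = 383984/48781 ≈ 7.8716)
h(O, k) = ⅔ - k/3 + O/3 (h(O, k) = ⅔ - (k - O)/3 = ⅔ + (-k/3 + O/3) = ⅔ - k/3 + O/3)
h(r, -106)/R = (⅔ - ⅓*(-106) + (⅓)*(-93/2))/(383984/48781) = (⅔ + 106/3 - 31/2)*(48781/383984) = (41/2)*(48781/383984) = 2000021/767968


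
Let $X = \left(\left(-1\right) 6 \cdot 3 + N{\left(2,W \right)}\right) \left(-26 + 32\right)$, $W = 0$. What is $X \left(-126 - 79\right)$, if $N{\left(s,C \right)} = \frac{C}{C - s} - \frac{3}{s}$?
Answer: $23985$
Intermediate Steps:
$N{\left(s,C \right)} = - \frac{3}{s} + \frac{C}{C - s}$
$X = -117$ ($X = \left(\left(-1\right) 6 \cdot 3 + \frac{\left(-3\right) 0 + 3 \cdot 2 + 0 \cdot 2}{2 \left(0 - 2\right)}\right) \left(-26 + 32\right) = \left(\left(-6\right) 3 + \frac{0 + 6 + 0}{2 \left(0 - 2\right)}\right) 6 = \left(-18 + \frac{1}{2} \frac{1}{-2} \cdot 6\right) 6 = \left(-18 + \frac{1}{2} \left(- \frac{1}{2}\right) 6\right) 6 = \left(-18 - \frac{3}{2}\right) 6 = \left(- \frac{39}{2}\right) 6 = -117$)
$X \left(-126 - 79\right) = - 117 \left(-126 - 79\right) = \left(-117\right) \left(-205\right) = 23985$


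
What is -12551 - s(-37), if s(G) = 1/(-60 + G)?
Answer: -1217446/97 ≈ -12551.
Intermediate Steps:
-12551 - s(-37) = -12551 - 1/(-60 - 37) = -12551 - 1/(-97) = -12551 - 1*(-1/97) = -12551 + 1/97 = -1217446/97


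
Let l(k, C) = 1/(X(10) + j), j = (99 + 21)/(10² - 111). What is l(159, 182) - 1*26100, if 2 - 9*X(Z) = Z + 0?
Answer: -30484899/1168 ≈ -26100.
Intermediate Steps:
X(Z) = 2/9 - Z/9 (X(Z) = 2/9 - (Z + 0)/9 = 2/9 - Z/9)
j = -120/11 (j = 120/(100 - 111) = 120/(-11) = 120*(-1/11) = -120/11 ≈ -10.909)
l(k, C) = -99/1168 (l(k, C) = 1/((2/9 - ⅑*10) - 120/11) = 1/((2/9 - 10/9) - 120/11) = 1/(-8/9 - 120/11) = 1/(-1168/99) = -99/1168)
l(159, 182) - 1*26100 = -99/1168 - 1*26100 = -99/1168 - 26100 = -30484899/1168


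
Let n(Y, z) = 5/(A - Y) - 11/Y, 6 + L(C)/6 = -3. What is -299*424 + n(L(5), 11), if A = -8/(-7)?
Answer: -660628202/5211 ≈ -1.2678e+5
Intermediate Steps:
A = 8/7 (A = -8*(-⅐) = 8/7 ≈ 1.1429)
L(C) = -54 (L(C) = -36 + 6*(-3) = -36 - 18 = -54)
n(Y, z) = -11/Y + 5/(8/7 - Y) (n(Y, z) = 5/(8/7 - Y) - 11/Y = -11/Y + 5/(8/7 - Y))
-299*424 + n(L(5), 11) = -299*424 + 8*(11 - 14*(-54))/(-54*(-8 + 7*(-54))) = -126776 + 8*(-1/54)*(11 + 756)/(-8 - 378) = -126776 + 8*(-1/54)*767/(-386) = -126776 + 8*(-1/54)*(-1/386)*767 = -126776 + 1534/5211 = -660628202/5211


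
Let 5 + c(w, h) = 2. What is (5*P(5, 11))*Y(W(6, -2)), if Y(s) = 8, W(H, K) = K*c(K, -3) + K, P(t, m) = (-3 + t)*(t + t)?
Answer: 800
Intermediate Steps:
P(t, m) = 2*t*(-3 + t) (P(t, m) = (-3 + t)*(2*t) = 2*t*(-3 + t))
c(w, h) = -3 (c(w, h) = -5 + 2 = -3)
W(H, K) = -2*K (W(H, K) = K*(-3) + K = -3*K + K = -2*K)
(5*P(5, 11))*Y(W(6, -2)) = (5*(2*5*(-3 + 5)))*8 = (5*(2*5*2))*8 = (5*20)*8 = 100*8 = 800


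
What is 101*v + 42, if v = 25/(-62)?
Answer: 79/62 ≈ 1.2742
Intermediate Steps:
v = -25/62 (v = 25*(-1/62) = -25/62 ≈ -0.40323)
101*v + 42 = 101*(-25/62) + 42 = -2525/62 + 42 = 79/62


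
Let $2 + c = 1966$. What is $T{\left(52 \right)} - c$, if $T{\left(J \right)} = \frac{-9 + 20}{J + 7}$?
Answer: $- \frac{115865}{59} \approx -1963.8$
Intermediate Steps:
$c = 1964$ ($c = -2 + 1966 = 1964$)
$T{\left(J \right)} = \frac{11}{7 + J}$
$T{\left(52 \right)} - c = \frac{11}{7 + 52} - 1964 = \frac{11}{59} - 1964 = - \frac{115865}{59}$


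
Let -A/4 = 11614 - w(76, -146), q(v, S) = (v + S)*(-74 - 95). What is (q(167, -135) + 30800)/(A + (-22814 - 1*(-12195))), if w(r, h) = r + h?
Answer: -25392/57355 ≈ -0.44272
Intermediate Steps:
w(r, h) = h + r
q(v, S) = -169*S - 169*v (q(v, S) = (S + v)*(-169) = -169*S - 169*v)
A = -46736 (A = -4*(11614 - (-146 + 76)) = -4*(11614 - 1*(-70)) = -4*(11614 + 70) = -4*11684 = -46736)
(q(167, -135) + 30800)/(A + (-22814 - 1*(-12195))) = ((-169*(-135) - 169*167) + 30800)/(-46736 + (-22814 - 1*(-12195))) = ((22815 - 28223) + 30800)/(-46736 + (-22814 + 12195)) = (-5408 + 30800)/(-46736 - 10619) = 25392/(-57355) = 25392*(-1/57355) = -25392/57355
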